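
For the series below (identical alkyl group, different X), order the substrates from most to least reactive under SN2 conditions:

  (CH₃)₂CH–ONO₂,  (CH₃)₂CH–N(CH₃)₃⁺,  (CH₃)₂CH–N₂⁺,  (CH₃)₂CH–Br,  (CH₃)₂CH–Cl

Identical carbon frameworks mean the comparison reduces to leaving-group quality.
Rank by basicity of the departing species: weakest base leaves most easily.
(CH₃)₂CH–N₂⁺ loses N₂: no meaningful conjugate acid; N₂ departs as an exceptionally stable neutral molecule
(CH₃)₂CH–Br loses Br⁻: pKₐ(HBr) ≈ -9
(CH₃)₂CH–Cl loses Cl⁻: pKₐ(HCl) ≈ -7
(CH₃)₂CH–ONO₂ loses NO₃⁻: pKₐ(HNO₃) ≈ -1.3
(CH₃)₂CH–N(CH₃)₃⁺ loses NR'₃: pKₐ(R'₃NH⁺) ≈ 10.7

(CH₃)₂CH–N₂⁺ > (CH₃)₂CH–Br > (CH₃)₂CH–Cl > (CH₃)₂CH–ONO₂ > (CH₃)₂CH–N(CH₃)₃⁺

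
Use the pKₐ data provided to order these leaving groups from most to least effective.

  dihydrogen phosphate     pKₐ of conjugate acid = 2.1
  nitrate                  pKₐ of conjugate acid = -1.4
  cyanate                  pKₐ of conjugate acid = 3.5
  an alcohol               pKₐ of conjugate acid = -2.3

Lower conjugate-acid pKₐ ⇒ weaker base ⇒ better leaving group.
Sorting by the given values: an alcohol (-2.3), nitrate (-1.4), dihydrogen phosphate (2.1), cyanate (3.5).

an alcohol > nitrate > dihydrogen phosphate > cyanate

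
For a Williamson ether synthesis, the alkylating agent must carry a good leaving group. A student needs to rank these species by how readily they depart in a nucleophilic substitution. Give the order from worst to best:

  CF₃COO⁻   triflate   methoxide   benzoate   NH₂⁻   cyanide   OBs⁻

NH₂⁻ < methoxide < cyanide < benzoate < CF₃COO⁻ < OBs⁻ < triflate

triflate: pKₐ(CF₃SO₃H (triflic acid)) ≈ -14 — charge spread over three oxygens and a CF₃ group; the premier leaving group in synthesis
OBs⁻: pKₐ(p-BrC₆H₄SO₃H) ≈ -2.8 — arenesulfonate with a p-bromo substituent
CF₃COO⁻: pKₐ(CF₃COOH) ≈ 0.2 — strongly electron-withdrawing CF₃ stabilises the carboxylate
benzoate: pKₐ(C₆H₅COOH) ≈ 4.2 — aryl carboxylate
cyanide: pKₐ(HCN) ≈ 9.2 — sp carbon stabilises the charge somewhat, but still a poor LG
methoxide: pKₐ(CH₃OH) ≈ 15.5 — strong base; alkoxides do not leave unassisted
NH₂⁻: pKₐ(NH₃) ≈ 38
Reversing gives the worst-to-best order requested.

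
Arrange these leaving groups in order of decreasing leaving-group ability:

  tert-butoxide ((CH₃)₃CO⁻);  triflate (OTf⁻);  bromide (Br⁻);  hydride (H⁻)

triflate (OTf⁻) > bromide (Br⁻) > tert-butoxide ((CH₃)₃CO⁻) > hydride (H⁻)

The more stable X⁻ (or X) is on its own — i.e. the weaker a base it is — the better a leaving group it makes.
triflate (OTf⁻): pKₐ(CF₃SO₃H (triflic acid)) ≈ -14
bromide (Br⁻): pKₐ(HBr) ≈ -9 — weak base; good leaving group
tert-butoxide ((CH₃)₃CO⁻): pKₐ(t-BuOH) ≈ 18 — bulky, strongly basic alkoxide
hydride (H⁻): pKₐ(H₂) ≈ 36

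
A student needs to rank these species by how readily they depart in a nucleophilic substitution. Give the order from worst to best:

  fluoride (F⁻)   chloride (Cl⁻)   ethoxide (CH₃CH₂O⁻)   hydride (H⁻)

Leaving-group ability tracks the stability of the departed species; conjugate-acid pKₐ is the usual yardstick (lower pKₐ → better LG).
chloride (Cl⁻): pKₐ(HCl) ≈ -7
fluoride (F⁻): pKₐ(HF) ≈ 3.2 — small and strongly basic; the poor halide leaving group
ethoxide (CH₃CH₂O⁻): pKₐ(CH₃CH₂OH) ≈ 16
hydride (H⁻): pKₐ(H₂) ≈ 36 — extremely strong base; leaves only in special hydride-transfer contexts
The question asks for worst first, so the sequence is read in increasing leaving-group ability.

hydride (H⁻) < ethoxide (CH₃CH₂O⁻) < fluoride (F⁻) < chloride (Cl⁻)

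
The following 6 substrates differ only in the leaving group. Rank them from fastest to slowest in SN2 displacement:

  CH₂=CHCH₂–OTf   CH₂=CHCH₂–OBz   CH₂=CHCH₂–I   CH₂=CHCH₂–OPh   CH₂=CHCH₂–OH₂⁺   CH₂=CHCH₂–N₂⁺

With the same alkyl group throughout, only the leaving group differentiates the rates.
Leaving-group ability tracks the stability of the departed species; conjugate-acid pKₐ is the usual yardstick (lower pKₐ → better LG).
CH₂=CHCH₂–N₂⁺ loses N₂: no meaningful conjugate acid; N₂ departs as an exceptionally stable neutral molecule
CH₂=CHCH₂–OTf loses OTf⁻: pKₐ(CF₃SO₃H (triflic acid)) ≈ -14
CH₂=CHCH₂–I loses I⁻: pKₐ(HI) ≈ -10
CH₂=CHCH₂–OH₂⁺ loses H₂O: pKₐ(H₃O⁺) ≈ -1.7
CH₂=CHCH₂–OBz loses PhCOO⁻: pKₐ(C₆H₅COOH) ≈ 4.2
CH₂=CHCH₂–OPh loses PhO⁻: pKₐ(C₆H₅OH (phenol)) ≈ 10

CH₂=CHCH₂–N₂⁺ > CH₂=CHCH₂–OTf > CH₂=CHCH₂–I > CH₂=CHCH₂–OH₂⁺ > CH₂=CHCH₂–OBz > CH₂=CHCH₂–OPh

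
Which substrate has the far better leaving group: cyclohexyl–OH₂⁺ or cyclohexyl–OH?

cyclohexyl–OH₂⁺

From cyclohexyl–OH the departing group would be OH⁻ (pKₐ(H₂O) ≈ 15.7). Strong base; essentially never leaves without prior activation.
From cyclohexyl–OH₂⁺ the leaving group is H₂O (pKₐ(H₃O⁺) ≈ -1.7). Neutral; leaves from a protonated alcohol (R–OH₂⁺).
(In practice cyclohexyl–OH₂⁺ is made from cyclohexyl–OH by protonation with strong acid, converting the leaving group from hydroxide to neutral water.)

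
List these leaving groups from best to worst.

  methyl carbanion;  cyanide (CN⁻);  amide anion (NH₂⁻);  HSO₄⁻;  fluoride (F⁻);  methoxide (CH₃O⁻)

Leaving-group ability tracks the stability of the departed species; conjugate-acid pKₐ is the usual yardstick (lower pKₐ → better LG).
HSO₄⁻: pKₐ(H₂SO₄) ≈ -3
fluoride (F⁻): pKₐ(HF) ≈ 3.2 — small and strongly basic; the poor halide leaving group
cyanide (CN⁻): pKₐ(HCN) ≈ 9.2
methoxide (CH₃O⁻): pKₐ(CH₃OH) ≈ 15.5 — strong base; alkoxides do not leave unassisted
amide anion (NH₂⁻): pKₐ(NH₃) ≈ 38 — extremely strong base; never a leaving group
methyl carbanion: pKₐ(CH₄) ≈ 48

HSO₄⁻ > fluoride (F⁻) > cyanide (CN⁻) > methoxide (CH₃O⁻) > amide anion (NH₂⁻) > methyl carbanion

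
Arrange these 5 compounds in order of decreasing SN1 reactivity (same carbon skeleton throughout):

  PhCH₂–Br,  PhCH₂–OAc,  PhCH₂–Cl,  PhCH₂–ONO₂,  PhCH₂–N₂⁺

The skeletons are identical, so relative rate is governed entirely by leaving-group ability.
A good leaving group is a weak base: the lower the pKₐ of its conjugate acid, the more readily it departs.
PhCH₂–N₂⁺ loses N₂: no meaningful conjugate acid; N₂ departs as an exceptionally stable neutral molecule
PhCH₂–Br loses Br⁻: pKₐ(HBr) ≈ -9
PhCH₂–Cl loses Cl⁻: pKₐ(HCl) ≈ -7
PhCH₂–ONO₂ loses NO₃⁻: pKₐ(HNO₃) ≈ -1.3
PhCH₂–OAc loses AcO⁻: pKₐ(CH₃COOH) ≈ 4.8

PhCH₂–N₂⁺ > PhCH₂–Br > PhCH₂–Cl > PhCH₂–ONO₂ > PhCH₂–OAc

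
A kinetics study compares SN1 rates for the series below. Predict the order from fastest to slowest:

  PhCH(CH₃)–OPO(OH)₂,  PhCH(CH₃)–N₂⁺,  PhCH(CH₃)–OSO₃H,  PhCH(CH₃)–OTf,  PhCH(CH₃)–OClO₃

With the same alkyl group throughout, only the leaving group differentiates the rates.
Leaving-group ability tracks the stability of the departed species; conjugate-acid pKₐ is the usual yardstick (lower pKₐ → better LG).
PhCH(CH₃)–N₂⁺ loses N₂: no meaningful conjugate acid; N₂ departs as an exceptionally stable neutral molecule
PhCH(CH₃)–OTf loses OTf⁻: pKₐ(CF₃SO₃H (triflic acid)) ≈ -14
PhCH(CH₃)–OClO₃ loses ClO₄⁻: pKₐ(HClO₄) ≈ -10
PhCH(CH₃)–OSO₃H loses HSO₄⁻: pKₐ(H₂SO₄) ≈ -3
PhCH(CH₃)–OPO(OH)₂ loses H₂PO₄⁻: pKₐ(H₃PO₄) ≈ 2.1

PhCH(CH₃)–N₂⁺ > PhCH(CH₃)–OTf > PhCH(CH₃)–OClO₃ > PhCH(CH₃)–OSO₃H > PhCH(CH₃)–OPO(OH)₂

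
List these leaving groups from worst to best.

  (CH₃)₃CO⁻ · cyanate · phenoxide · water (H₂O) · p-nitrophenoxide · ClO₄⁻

(CH₃)₃CO⁻ < phenoxide < p-nitrophenoxide < cyanate < water (H₂O) < ClO₄⁻

Rank by basicity of the departing species: weakest base leaves most easily.
ClO₄⁻: pKₐ(HClO₄) ≈ -10
water (H₂O): pKₐ(H₃O⁺) ≈ -1.7
cyanate: pKₐ(HOCN) ≈ 3.5
p-nitrophenoxide: pKₐ(p-nitrophenol) ≈ 7.2 — nitro group delocalises the charge; the classic chromogenic LG
phenoxide: pKₐ(C₆H₅OH (phenol)) ≈ 10
(CH₃)₃CO⁻: pKₐ(t-BuOH) ≈ 18 — bulky, strongly basic alkoxide
Listed from poorest to best leaving group as asked.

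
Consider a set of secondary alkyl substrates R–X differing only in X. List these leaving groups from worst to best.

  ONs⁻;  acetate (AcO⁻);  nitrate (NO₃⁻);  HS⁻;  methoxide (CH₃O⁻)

Rank by basicity of the departing species: weakest base leaves most easily.
ONs⁻: pKₐ(p-O₂NC₆H₄SO₃H) ≈ -3.5 — p-nitro group further stabilises the sulfonate
nitrate (NO₃⁻): pKₐ(HNO₃) ≈ -1.3
acetate (AcO⁻): pKₐ(CH₃COOH) ≈ 4.8 — resonance-stabilised but still a weak base
HS⁻: pKₐ(H₂S) ≈ 7 — larger and more polarisable than the oxygen analogue
methoxide (CH₃O⁻): pKₐ(CH₃OH) ≈ 15.5 — strong base; alkoxides do not leave unassisted
Reversing gives the worst-to-best order requested.

methoxide (CH₃O⁻) < HS⁻ < acetate (AcO⁻) < nitrate (NO₃⁻) < ONs⁻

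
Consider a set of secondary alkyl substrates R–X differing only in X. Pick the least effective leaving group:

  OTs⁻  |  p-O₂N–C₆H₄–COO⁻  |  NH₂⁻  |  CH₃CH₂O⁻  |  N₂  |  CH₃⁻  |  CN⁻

CH₃⁻

The more stable X⁻ (or X) is on its own — i.e. the weaker a base it is — the better a leaving group it makes.
N₂: no meaningful conjugate acid; N₂ departs as an exceptionally stable neutral molecule
OTs⁻: pKₐ(p-CH₃C₆H₄SO₃H (TsOH)) ≈ -2.8
p-O₂N–C₆H₄–COO⁻: pKₐ(p-nitrobenzoic acid) ≈ 3.4
CN⁻: pKₐ(HCN) ≈ 9.2
CH₃CH₂O⁻: pKₐ(CH₃CH₂OH) ≈ 16
NH₂⁻: pKₐ(NH₃) ≈ 38
CH₃⁻: pKₐ(CH₄) ≈ 48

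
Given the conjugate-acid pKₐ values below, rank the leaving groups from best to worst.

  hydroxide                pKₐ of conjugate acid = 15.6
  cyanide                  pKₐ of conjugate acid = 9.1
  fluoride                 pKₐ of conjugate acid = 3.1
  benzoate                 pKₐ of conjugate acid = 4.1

fluoride > benzoate > cyanide > hydroxide

Lower conjugate-acid pKₐ ⇒ weaker base ⇒ better leaving group.
Sorting by the given values: fluoride (3.1), benzoate (4.1), cyanide (9.1), hydroxide (15.6).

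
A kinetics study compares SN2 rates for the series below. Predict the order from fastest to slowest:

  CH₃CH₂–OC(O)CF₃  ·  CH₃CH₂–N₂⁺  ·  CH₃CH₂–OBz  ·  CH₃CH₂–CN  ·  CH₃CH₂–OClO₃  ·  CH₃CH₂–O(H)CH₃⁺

Identical carbon frameworks mean the comparison reduces to leaving-group quality.
Rank by basicity of the departing species: weakest base leaves most easily.
CH₃CH₂–N₂⁺ loses N₂: no meaningful conjugate acid; N₂ departs as an exceptionally stable neutral molecule
CH₃CH₂–OClO₃ loses ClO₄⁻: pKₐ(HClO₄) ≈ -10
CH₃CH₂–O(H)CH₃⁺ loses R'OH: pKₐ(R'OH₂⁺) ≈ -2.4
CH₃CH₂–OC(O)CF₃ loses CF₃COO⁻: pKₐ(CF₃COOH) ≈ 0.2
CH₃CH₂–OBz loses PhCOO⁻: pKₐ(C₆H₅COOH) ≈ 4.2
CH₃CH₂–CN loses CN⁻: pKₐ(HCN) ≈ 9.2

CH₃CH₂–N₂⁺ > CH₃CH₂–OClO₃ > CH₃CH₂–O(H)CH₃⁺ > CH₃CH₂–OC(O)CF₃ > CH₃CH₂–OBz > CH₃CH₂–CN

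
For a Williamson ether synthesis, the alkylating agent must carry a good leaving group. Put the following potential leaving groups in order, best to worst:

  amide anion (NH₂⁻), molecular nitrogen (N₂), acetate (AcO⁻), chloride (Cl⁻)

molecular nitrogen (N₂): no meaningful conjugate acid; N₂ departs as an exceptionally stable neutral molecule
chloride (Cl⁻): pKₐ(HCl) ≈ -7 — moderately weak base
acetate (AcO⁻): pKₐ(CH₃COOH) ≈ 4.8 — resonance-stabilised but still a weak base
amide anion (NH₂⁻): pKₐ(NH₃) ≈ 38

molecular nitrogen (N₂) > chloride (Cl⁻) > acetate (AcO⁻) > amide anion (NH₂⁻)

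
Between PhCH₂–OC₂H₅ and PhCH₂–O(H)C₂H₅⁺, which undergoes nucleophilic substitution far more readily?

PhCH₂–O(H)C₂H₅⁺

From PhCH₂–OC₂H₅ the departing group would be CH₃CH₂O⁻ (pKₐ(CH₃CH₂OH) ≈ 16). Strong base; alkoxides do not leave unassisted.
From PhCH₂–O(H)C₂H₅⁺ the leaving group is R'OH (pKₐ(R'OH₂⁺) ≈ -2.4). Neutral; leaves from a protonated ether (an oxonium ion, R–O(H)R'⁺).
(In practice PhCH₂–O(H)C₂H₅⁺ is made from PhCH₂–OC₂H₅ by protonation with concentrated HBr, allowing neutral ethanol, rather than ethoxide, to depart.)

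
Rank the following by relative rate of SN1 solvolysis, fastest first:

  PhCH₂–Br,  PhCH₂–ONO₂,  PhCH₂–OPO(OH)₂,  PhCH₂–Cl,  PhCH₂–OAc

Same R in every case — rank the leaving groups.
Leaving-group ability tracks the stability of the departed species; conjugate-acid pKₐ is the usual yardstick (lower pKₐ → better LG).
PhCH₂–Br loses Br⁻: pKₐ(HBr) ≈ -9
PhCH₂–Cl loses Cl⁻: pKₐ(HCl) ≈ -7
PhCH₂–ONO₂ loses NO₃⁻: pKₐ(HNO₃) ≈ -1.3
PhCH₂–OPO(OH)₂ loses H₂PO₄⁻: pKₐ(H₃PO₄) ≈ 2.1
PhCH₂–OAc loses AcO⁻: pKₐ(CH₃COOH) ≈ 4.8

PhCH₂–Br > PhCH₂–Cl > PhCH₂–ONO₂ > PhCH₂–OPO(OH)₂ > PhCH₂–OAc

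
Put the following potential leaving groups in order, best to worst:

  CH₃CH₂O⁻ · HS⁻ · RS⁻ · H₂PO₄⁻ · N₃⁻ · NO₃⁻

NO₃⁻ > H₂PO₄⁻ > N₃⁻ > HS⁻ > RS⁻ > CH₃CH₂O⁻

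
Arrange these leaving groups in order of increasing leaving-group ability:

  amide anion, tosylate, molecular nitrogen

The more stable X⁻ (or X) is on its own — i.e. the weaker a base it is — the better a leaving group it makes.
molecular nitrogen: no meaningful conjugate acid; N₂ departs as an exceptionally stable neutral molecule
tosylate: pKₐ(p-CH₃C₆H₄SO₃H (TsOH)) ≈ -2.8
amide anion: pKₐ(NH₃) ≈ 38
Reversing gives the worst-to-best order requested.

amide anion < tosylate < molecular nitrogen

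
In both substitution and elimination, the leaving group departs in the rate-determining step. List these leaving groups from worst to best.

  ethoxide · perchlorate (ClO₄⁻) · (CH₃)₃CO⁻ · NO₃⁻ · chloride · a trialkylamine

perchlorate (ClO₄⁻): pKₐ(HClO₄) ≈ -10 — extremely weak base; rarely used for safety reasons
chloride: pKₐ(HCl) ≈ -7 — moderately weak base
NO₃⁻: pKₐ(HNO₃) ≈ -1.3 — resonance-delocalised over three oxygens
a trialkylamine: pKₐ(R'₃NH⁺) ≈ 10.7 — neutral but still a fairly strong base; Hofmann-elimination LG
ethoxide: pKₐ(CH₃CH₂OH) ≈ 16 — strong base; alkoxides do not leave unassisted
(CH₃)₃CO⁻: pKₐ(t-BuOH) ≈ 18 — bulky, strongly basic alkoxide
Listed from poorest to best leaving group as asked.

(CH₃)₃CO⁻ < ethoxide < a trialkylamine < NO₃⁻ < chloride < perchlorate (ClO₄⁻)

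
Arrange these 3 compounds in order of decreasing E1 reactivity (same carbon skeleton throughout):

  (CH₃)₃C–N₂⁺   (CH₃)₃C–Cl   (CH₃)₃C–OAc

(CH₃)₃C–N₂⁺ > (CH₃)₃C–Cl > (CH₃)₃C–OAc

The skeletons are identical, so relative rate is governed entirely by leaving-group ability.
Leaving-group ability tracks the stability of the departed species; conjugate-acid pKₐ is the usual yardstick (lower pKₐ → better LG).
(CH₃)₃C–N₂⁺ loses N₂: no meaningful conjugate acid; N₂ departs as an exceptionally stable neutral molecule
(CH₃)₃C–Cl loses Cl⁻: pKₐ(HCl) ≈ -7
(CH₃)₃C–OAc loses AcO⁻: pKₐ(CH₃COOH) ≈ 4.8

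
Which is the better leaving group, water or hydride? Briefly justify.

water

water is the better leaving group.
pKₐ(H₃O⁺) ≈ -1.7 versus pKₐ(H₂) ≈ 36: water is the much weaker base.
Neutral; leaves from a protonated alcohol (R–OH₂⁺).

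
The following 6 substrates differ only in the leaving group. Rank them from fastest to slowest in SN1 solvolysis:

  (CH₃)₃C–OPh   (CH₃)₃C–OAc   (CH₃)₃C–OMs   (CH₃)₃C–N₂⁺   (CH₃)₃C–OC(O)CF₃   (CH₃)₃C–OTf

(CH₃)₃C–N₂⁺ > (CH₃)₃C–OTf > (CH₃)₃C–OMs > (CH₃)₃C–OC(O)CF₃ > (CH₃)₃C–OAc > (CH₃)₃C–OPh

Identical carbon frameworks mean the comparison reduces to leaving-group quality.
Leaving-group ability tracks the stability of the departed species; conjugate-acid pKₐ is the usual yardstick (lower pKₐ → better LG).
(CH₃)₃C–N₂⁺ loses N₂: no meaningful conjugate acid; N₂ departs as an exceptionally stable neutral molecule
(CH₃)₃C–OTf loses OTf⁻: pKₐ(CF₃SO₃H (triflic acid)) ≈ -14
(CH₃)₃C–OMs loses OMs⁻: pKₐ(CH₃SO₃H (MsOH)) ≈ -1.9
(CH₃)₃C–OC(O)CF₃ loses CF₃COO⁻: pKₐ(CF₃COOH) ≈ 0.2
(CH₃)₃C–OAc loses AcO⁻: pKₐ(CH₃COOH) ≈ 4.8
(CH₃)₃C–OPh loses PhO⁻: pKₐ(C₆H₅OH (phenol)) ≈ 10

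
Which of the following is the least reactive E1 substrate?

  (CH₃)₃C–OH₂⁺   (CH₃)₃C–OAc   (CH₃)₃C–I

Identical carbon frameworks mean the comparison reduces to leaving-group quality.
A good leaving group is a weak base: the lower the pKₐ of its conjugate acid, the more readily it departs.
(CH₃)₃C–I loses I⁻: pKₐ(HI) ≈ -10
(CH₃)₃C–OH₂⁺ loses H₂O: pKₐ(H₃O⁺) ≈ -1.7
(CH₃)₃C–OAc loses AcO⁻: pKₐ(CH₃COOH) ≈ 4.8

(CH₃)₃C–OAc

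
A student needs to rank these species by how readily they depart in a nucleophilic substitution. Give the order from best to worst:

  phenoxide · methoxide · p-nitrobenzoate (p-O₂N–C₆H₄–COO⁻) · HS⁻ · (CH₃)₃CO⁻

p-nitrobenzoate (p-O₂N–C₆H₄–COO⁻): pKₐ(p-nitrobenzoic acid) ≈ 3.4
HS⁻: pKₐ(H₂S) ≈ 7
phenoxide: pKₐ(C₆H₅OH (phenol)) ≈ 10
methoxide: pKₐ(CH₃OH) ≈ 15.5
(CH₃)₃CO⁻: pKₐ(t-BuOH) ≈ 18

p-nitrobenzoate (p-O₂N–C₆H₄–COO⁻) > HS⁻ > phenoxide > methoxide > (CH₃)₃CO⁻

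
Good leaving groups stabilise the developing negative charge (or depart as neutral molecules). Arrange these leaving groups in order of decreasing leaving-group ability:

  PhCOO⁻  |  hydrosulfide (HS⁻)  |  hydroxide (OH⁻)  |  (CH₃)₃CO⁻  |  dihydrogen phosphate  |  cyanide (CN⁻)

The more stable X⁻ (or X) is on its own — i.e. the weaker a base it is — the better a leaving group it makes.
dihydrogen phosphate: pKₐ(H₃PO₄) ≈ 2.1 — moderate base; biological leaving group after further activation
PhCOO⁻: pKₐ(C₆H₅COOH) ≈ 4.2 — aryl carboxylate
hydrosulfide (HS⁻): pKₐ(H₂S) ≈ 7 — larger and more polarisable than the oxygen analogue
cyanide (CN⁻): pKₐ(HCN) ≈ 9.2 — sp carbon stabilises the charge somewhat, but still a poor LG
hydroxide (OH⁻): pKₐ(H₂O) ≈ 15.7 — strong base; essentially never leaves without prior activation
(CH₃)₃CO⁻: pKₐ(t-BuOH) ≈ 18 — bulky, strongly basic alkoxide

dihydrogen phosphate > PhCOO⁻ > hydrosulfide (HS⁻) > cyanide (CN⁻) > hydroxide (OH⁻) > (CH₃)₃CO⁻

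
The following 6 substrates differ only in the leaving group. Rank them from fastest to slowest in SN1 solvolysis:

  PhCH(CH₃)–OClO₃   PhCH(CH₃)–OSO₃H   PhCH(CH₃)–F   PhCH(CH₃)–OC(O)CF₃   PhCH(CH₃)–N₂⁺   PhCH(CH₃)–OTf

PhCH(CH₃)–N₂⁺ > PhCH(CH₃)–OTf > PhCH(CH₃)–OClO₃ > PhCH(CH₃)–OSO₃H > PhCH(CH₃)–OC(O)CF₃ > PhCH(CH₃)–F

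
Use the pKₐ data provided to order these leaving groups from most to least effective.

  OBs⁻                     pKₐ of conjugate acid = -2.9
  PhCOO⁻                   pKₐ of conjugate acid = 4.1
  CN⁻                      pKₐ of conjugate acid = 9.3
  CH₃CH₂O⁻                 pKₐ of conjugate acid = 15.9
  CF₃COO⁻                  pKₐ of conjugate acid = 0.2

OBs⁻ > CF₃COO⁻ > PhCOO⁻ > CN⁻ > CH₃CH₂O⁻

Lower conjugate-acid pKₐ ⇒ weaker base ⇒ better leaving group.
Sorting by the given values: OBs⁻ (-2.9), CF₃COO⁻ (0.2), PhCOO⁻ (4.1), CN⁻ (9.3), CH₃CH₂O⁻ (15.9).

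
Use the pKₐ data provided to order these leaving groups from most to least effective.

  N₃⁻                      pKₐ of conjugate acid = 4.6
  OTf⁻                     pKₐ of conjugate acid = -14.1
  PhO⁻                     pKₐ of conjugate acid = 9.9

OTf⁻ > N₃⁻ > PhO⁻

Lower conjugate-acid pKₐ ⇒ weaker base ⇒ better leaving group.
Sorting by the given values: OTf⁻ (-14.1), N₃⁻ (4.6), PhO⁻ (9.9).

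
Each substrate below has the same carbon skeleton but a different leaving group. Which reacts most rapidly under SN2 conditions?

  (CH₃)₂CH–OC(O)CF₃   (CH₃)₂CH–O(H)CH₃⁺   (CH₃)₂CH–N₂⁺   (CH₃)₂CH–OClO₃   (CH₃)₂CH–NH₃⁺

(CH₃)₂CH–N₂⁺

The skeletons are identical, so relative rate is governed entirely by leaving-group ability.
The more stable X⁻ (or X) is on its own — i.e. the weaker a base it is — the better a leaving group it makes.
(CH₃)₂CH–N₂⁺ loses N₂: no meaningful conjugate acid; N₂ departs as an exceptionally stable neutral molecule
(CH₃)₂CH–OClO₃ loses ClO₄⁻: pKₐ(HClO₄) ≈ -10
(CH₃)₂CH–O(H)CH₃⁺ loses R'OH: pKₐ(R'OH₂⁺) ≈ -2.4
(CH₃)₂CH–OC(O)CF₃ loses CF₃COO⁻: pKₐ(CF₃COOH) ≈ 0.2
(CH₃)₂CH–NH₃⁺ loses NH₃: pKₐ(NH₄⁺) ≈ 9.2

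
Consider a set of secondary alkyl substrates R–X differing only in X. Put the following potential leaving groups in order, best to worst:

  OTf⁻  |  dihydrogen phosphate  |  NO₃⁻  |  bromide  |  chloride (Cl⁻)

OTf⁻ > bromide > chloride (Cl⁻) > NO₃⁻ > dihydrogen phosphate

Leaving-group ability tracks the stability of the departed species; conjugate-acid pKₐ is the usual yardstick (lower pKₐ → better LG).
OTf⁻: pKₐ(CF₃SO₃H (triflic acid)) ≈ -14 — charge spread over three oxygens and a CF₃ group; the premier leaving group in synthesis
bromide: pKₐ(HBr) ≈ -9 — weak base; good leaving group
chloride (Cl⁻): pKₐ(HCl) ≈ -7 — moderately weak base
NO₃⁻: pKₐ(HNO₃) ≈ -1.3
dihydrogen phosphate: pKₐ(H₃PO₄) ≈ 2.1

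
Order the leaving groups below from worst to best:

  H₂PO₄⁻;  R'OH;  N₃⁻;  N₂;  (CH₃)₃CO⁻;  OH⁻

Rank by basicity of the departing species: weakest base leaves most easily.
N₂: no meaningful conjugate acid; N₂ departs as an exceptionally stable neutral molecule
R'OH: pKₐ(R'OH₂⁺) ≈ -2.4
H₂PO₄⁻: pKₐ(H₃PO₄) ≈ 2.1 — moderate base; biological leaving group after further activation
N₃⁻: pKₐ(HN₃) ≈ 4.7 — linear, resonance-stabilised
OH⁻: pKₐ(H₂O) ≈ 15.7
(CH₃)₃CO⁻: pKₐ(t-BuOH) ≈ 18 — bulky, strongly basic alkoxide
The question asks for worst first, so the sequence is read in increasing leaving-group ability.

(CH₃)₃CO⁻ < OH⁻ < N₃⁻ < H₂PO₄⁻ < R'OH < N₂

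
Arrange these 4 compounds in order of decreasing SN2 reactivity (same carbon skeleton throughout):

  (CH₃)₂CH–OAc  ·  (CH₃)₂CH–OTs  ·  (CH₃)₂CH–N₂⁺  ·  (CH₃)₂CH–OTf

Same R in every case — rank the leaving groups.
A good leaving group is a weak base: the lower the pKₐ of its conjugate acid, the more readily it departs.
(CH₃)₂CH–N₂⁺ loses N₂: no meaningful conjugate acid; N₂ departs as an exceptionally stable neutral molecule
(CH₃)₂CH–OTf loses OTf⁻: pKₐ(CF₃SO₃H (triflic acid)) ≈ -14
(CH₃)₂CH–OTs loses OTs⁻: pKₐ(p-CH₃C₆H₄SO₃H (TsOH)) ≈ -2.8
(CH₃)₂CH–OAc loses AcO⁻: pKₐ(CH₃COOH) ≈ 4.8

(CH₃)₂CH–N₂⁺ > (CH₃)₂CH–OTf > (CH₃)₂CH–OTs > (CH₃)₂CH–OAc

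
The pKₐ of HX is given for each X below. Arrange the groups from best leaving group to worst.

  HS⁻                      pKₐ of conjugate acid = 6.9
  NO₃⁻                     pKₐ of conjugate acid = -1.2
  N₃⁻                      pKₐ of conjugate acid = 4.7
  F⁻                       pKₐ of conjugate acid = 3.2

NO₃⁻ > F⁻ > N₃⁻ > HS⁻

Lower conjugate-acid pKₐ ⇒ weaker base ⇒ better leaving group.
Sorting by the given values: NO₃⁻ (-1.2), F⁻ (3.2), N₃⁻ (4.7), HS⁻ (6.9).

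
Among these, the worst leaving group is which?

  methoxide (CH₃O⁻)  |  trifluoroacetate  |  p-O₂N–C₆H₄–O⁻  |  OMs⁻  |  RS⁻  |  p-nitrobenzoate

OMs⁻: pKₐ(CH₃SO₃H (MsOH)) ≈ -1.9
trifluoroacetate: pKₐ(CF₃COOH) ≈ 0.2
p-nitrobenzoate: pKₐ(p-nitrobenzoic acid) ≈ 3.4
p-O₂N–C₆H₄–O⁻: pKₐ(p-nitrophenol) ≈ 7.2
RS⁻: pKₐ(RSH (a thiol)) ≈ 10.5
methoxide (CH₃O⁻): pKₐ(CH₃OH) ≈ 15.5

methoxide (CH₃O⁻)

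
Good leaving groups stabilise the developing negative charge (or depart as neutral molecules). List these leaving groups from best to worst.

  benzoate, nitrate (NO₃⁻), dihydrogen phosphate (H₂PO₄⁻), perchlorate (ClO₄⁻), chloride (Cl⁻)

perchlorate (ClO₄⁻): pKₐ(HClO₄) ≈ -10
chloride (Cl⁻): pKₐ(HCl) ≈ -7
nitrate (NO₃⁻): pKₐ(HNO₃) ≈ -1.3
dihydrogen phosphate (H₂PO₄⁻): pKₐ(H₃PO₄) ≈ 2.1 — moderate base; biological leaving group after further activation
benzoate: pKₐ(C₆H₅COOH) ≈ 4.2

perchlorate (ClO₄⁻) > chloride (Cl⁻) > nitrate (NO₃⁻) > dihydrogen phosphate (H₂PO₄⁻) > benzoate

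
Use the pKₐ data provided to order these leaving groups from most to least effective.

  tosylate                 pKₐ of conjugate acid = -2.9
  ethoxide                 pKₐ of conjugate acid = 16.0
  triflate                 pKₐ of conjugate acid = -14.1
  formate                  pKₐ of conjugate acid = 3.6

triflate > tosylate > formate > ethoxide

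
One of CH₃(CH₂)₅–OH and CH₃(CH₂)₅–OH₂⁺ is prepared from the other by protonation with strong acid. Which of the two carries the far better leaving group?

CH₃(CH₂)₅–OH₂⁺

From CH₃(CH₂)₅–OH the departing group would be OH⁻ (pKₐ(H₂O) ≈ 15.7). Strong base; essentially never leaves without prior activation.
From CH₃(CH₂)₅–OH₂⁺ the leaving group is H₂O (pKₐ(H₃O⁺) ≈ -1.7). Neutral; leaves from a protonated alcohol (R–OH₂⁺).
Protonation with strong acid works by converting the leaving group from hydroxide to neutral water, making CH₃(CH₂)₅–OH₂⁺ enormously more reactive.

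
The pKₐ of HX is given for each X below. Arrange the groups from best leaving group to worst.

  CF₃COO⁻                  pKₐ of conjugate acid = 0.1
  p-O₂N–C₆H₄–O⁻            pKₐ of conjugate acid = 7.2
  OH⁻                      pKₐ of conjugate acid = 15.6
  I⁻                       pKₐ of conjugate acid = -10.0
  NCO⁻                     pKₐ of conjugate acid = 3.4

I⁻ > CF₃COO⁻ > NCO⁻ > p-O₂N–C₆H₄–O⁻ > OH⁻

Lower conjugate-acid pKₐ ⇒ weaker base ⇒ better leaving group.
Sorting by the given values: I⁻ (-10.0), CF₃COO⁻ (0.1), NCO⁻ (3.4), p-O₂N–C₆H₄–O⁻ (7.2), OH⁻ (15.6).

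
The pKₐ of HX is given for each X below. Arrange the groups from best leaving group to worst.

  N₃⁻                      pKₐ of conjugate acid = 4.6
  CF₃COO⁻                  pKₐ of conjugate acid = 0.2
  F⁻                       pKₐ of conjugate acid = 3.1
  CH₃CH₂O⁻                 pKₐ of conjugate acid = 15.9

Lower conjugate-acid pKₐ ⇒ weaker base ⇒ better leaving group.
Sorting by the given values: CF₃COO⁻ (0.2), F⁻ (3.1), N₃⁻ (4.6), CH₃CH₂O⁻ (15.9).

CF₃COO⁻ > F⁻ > N₃⁻ > CH₃CH₂O⁻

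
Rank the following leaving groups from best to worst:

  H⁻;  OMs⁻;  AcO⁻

OMs⁻ > AcO⁻ > H⁻

Rank by basicity of the departing species: weakest base leaves most easily.
OMs⁻: pKₐ(CH₃SO₃H (MsOH)) ≈ -1.9 — resonance-delocalised alkanesulfonate
AcO⁻: pKₐ(CH₃COOH) ≈ 4.8 — resonance-stabilised but still a weak base
H⁻: pKₐ(H₂) ≈ 36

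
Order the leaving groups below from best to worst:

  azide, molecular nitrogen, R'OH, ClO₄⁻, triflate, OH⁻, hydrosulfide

molecular nitrogen > triflate > ClO₄⁻ > R'OH > azide > hydrosulfide > OH⁻

Rank by basicity of the departing species: weakest base leaves most easily.
molecular nitrogen: no meaningful conjugate acid; N₂ departs as an exceptionally stable neutral molecule
triflate: pKₐ(CF₃SO₃H (triflic acid)) ≈ -14
ClO₄⁻: pKₐ(HClO₄) ≈ -10
R'OH: pKₐ(R'OH₂⁺) ≈ -2.4
azide: pKₐ(HN₃) ≈ 4.7
hydrosulfide: pKₐ(H₂S) ≈ 7
OH⁻: pKₐ(H₂O) ≈ 15.7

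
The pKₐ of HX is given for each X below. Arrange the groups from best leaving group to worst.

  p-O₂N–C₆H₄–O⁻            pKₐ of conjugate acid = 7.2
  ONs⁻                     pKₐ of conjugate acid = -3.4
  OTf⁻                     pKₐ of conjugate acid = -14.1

OTf⁻ > ONs⁻ > p-O₂N–C₆H₄–O⁻

Lower conjugate-acid pKₐ ⇒ weaker base ⇒ better leaving group.
Sorting by the given values: OTf⁻ (-14.1), ONs⁻ (-3.4), p-O₂N–C₆H₄–O⁻ (7.2).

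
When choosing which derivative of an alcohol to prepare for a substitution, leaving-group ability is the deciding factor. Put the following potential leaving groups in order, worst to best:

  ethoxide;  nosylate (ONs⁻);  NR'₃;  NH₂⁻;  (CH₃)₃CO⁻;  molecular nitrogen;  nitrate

The more stable X⁻ (or X) is on its own — i.e. the weaker a base it is — the better a leaving group it makes.
molecular nitrogen: no meaningful conjugate acid; N₂ departs as an exceptionally stable neutral molecule
nosylate (ONs⁻): pKₐ(p-O₂NC₆H₄SO₃H) ≈ -3.5
nitrate: pKₐ(HNO₃) ≈ -1.3
NR'₃: pKₐ(R'₃NH⁺) ≈ 10.7
ethoxide: pKₐ(CH₃CH₂OH) ≈ 16 — strong base; alkoxides do not leave unassisted
(CH₃)₃CO⁻: pKₐ(t-BuOH) ≈ 18
NH₂⁻: pKₐ(NH₃) ≈ 38 — extremely strong base; never a leaving group
Listed from poorest to best leaving group as asked.

NH₂⁻ < (CH₃)₃CO⁻ < ethoxide < NR'₃ < nitrate < nosylate (ONs⁻) < molecular nitrogen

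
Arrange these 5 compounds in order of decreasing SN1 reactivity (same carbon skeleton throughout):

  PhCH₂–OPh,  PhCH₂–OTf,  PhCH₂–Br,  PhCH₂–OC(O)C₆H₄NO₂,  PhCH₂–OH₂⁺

The skeletons are identical, so relative rate is governed entirely by leaving-group ability.
The more stable X⁻ (or X) is on its own — i.e. the weaker a base it is — the better a leaving group it makes.
PhCH₂–OTf loses OTf⁻: pKₐ(CF₃SO₃H (triflic acid)) ≈ -14
PhCH₂–Br loses Br⁻: pKₐ(HBr) ≈ -9
PhCH₂–OH₂⁺ loses H₂O: pKₐ(H₃O⁺) ≈ -1.7
PhCH₂–OC(O)C₆H₄NO₂ loses p-O₂N–C₆H₄–COO⁻: pKₐ(p-nitrobenzoic acid) ≈ 3.4
PhCH₂–OPh loses PhO⁻: pKₐ(C₆H₅OH (phenol)) ≈ 10

PhCH₂–OTf > PhCH₂–Br > PhCH₂–OH₂⁺ > PhCH₂–OC(O)C₆H₄NO₂ > PhCH₂–OPh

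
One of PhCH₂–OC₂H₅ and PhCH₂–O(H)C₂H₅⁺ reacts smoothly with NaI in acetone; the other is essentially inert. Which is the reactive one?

PhCH₂–O(H)C₂H₅⁺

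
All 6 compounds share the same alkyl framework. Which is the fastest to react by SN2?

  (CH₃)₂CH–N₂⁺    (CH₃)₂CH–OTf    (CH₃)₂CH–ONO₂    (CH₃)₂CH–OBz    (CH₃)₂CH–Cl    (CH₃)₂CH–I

(CH₃)₂CH–N₂⁺

Identical carbon frameworks mean the comparison reduces to leaving-group quality.
A good leaving group is a weak base: the lower the pKₐ of its conjugate acid, the more readily it departs.
(CH₃)₂CH–N₂⁺ loses N₂: no meaningful conjugate acid; N₂ departs as an exceptionally stable neutral molecule
(CH₃)₂CH–OTf loses OTf⁻: pKₐ(CF₃SO₃H (triflic acid)) ≈ -14
(CH₃)₂CH–I loses I⁻: pKₐ(HI) ≈ -10
(CH₃)₂CH–Cl loses Cl⁻: pKₐ(HCl) ≈ -7
(CH₃)₂CH–ONO₂ loses NO₃⁻: pKₐ(HNO₃) ≈ -1.3
(CH₃)₂CH–OBz loses PhCOO⁻: pKₐ(C₆H₅COOH) ≈ 4.2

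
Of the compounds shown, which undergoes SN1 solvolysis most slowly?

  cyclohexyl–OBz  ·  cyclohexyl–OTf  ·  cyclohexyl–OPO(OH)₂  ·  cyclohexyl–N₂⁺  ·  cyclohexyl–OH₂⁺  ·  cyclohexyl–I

Identical carbon frameworks mean the comparison reduces to leaving-group quality.
A good leaving group is a weak base: the lower the pKₐ of its conjugate acid, the more readily it departs.
cyclohexyl–N₂⁺ loses N₂: no meaningful conjugate acid; N₂ departs as an exceptionally stable neutral molecule
cyclohexyl–OTf loses OTf⁻: pKₐ(CF₃SO₃H (triflic acid)) ≈ -14
cyclohexyl–I loses I⁻: pKₐ(HI) ≈ -10
cyclohexyl–OH₂⁺ loses H₂O: pKₐ(H₃O⁺) ≈ -1.7
cyclohexyl–OPO(OH)₂ loses H₂PO₄⁻: pKₐ(H₃PO₄) ≈ 2.1
cyclohexyl–OBz loses PhCOO⁻: pKₐ(C₆H₅COOH) ≈ 4.2

cyclohexyl–OBz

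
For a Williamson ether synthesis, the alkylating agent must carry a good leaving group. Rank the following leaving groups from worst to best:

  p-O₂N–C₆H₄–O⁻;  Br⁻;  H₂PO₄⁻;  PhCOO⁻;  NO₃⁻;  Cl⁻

Br⁻: pKₐ(HBr) ≈ -9 — weak base; good leaving group
Cl⁻: pKₐ(HCl) ≈ -7 — moderately weak base
NO₃⁻: pKₐ(HNO₃) ≈ -1.3 — resonance-delocalised over three oxygens
H₂PO₄⁻: pKₐ(H₃PO₄) ≈ 2.1
PhCOO⁻: pKₐ(C₆H₅COOH) ≈ 4.2 — aryl carboxylate
p-O₂N–C₆H₄–O⁻: pKₐ(p-nitrophenol) ≈ 7.2 — nitro group delocalises the charge; the classic chromogenic LG
The question asks for worst first, so the sequence is read in increasing leaving-group ability.

p-O₂N–C₆H₄–O⁻ < PhCOO⁻ < H₂PO₄⁻ < NO₃⁻ < Cl⁻ < Br⁻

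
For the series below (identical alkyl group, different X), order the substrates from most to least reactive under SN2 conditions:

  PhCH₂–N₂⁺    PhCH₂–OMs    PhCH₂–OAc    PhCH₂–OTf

Same R in every case — rank the leaving groups.
The more stable X⁻ (or X) is on its own — i.e. the weaker a base it is — the better a leaving group it makes.
PhCH₂–N₂⁺ loses N₂: no meaningful conjugate acid; N₂ departs as an exceptionally stable neutral molecule
PhCH₂–OTf loses OTf⁻: pKₐ(CF₃SO₃H (triflic acid)) ≈ -14
PhCH₂–OMs loses OMs⁻: pKₐ(CH₃SO₃H (MsOH)) ≈ -1.9
PhCH₂–OAc loses AcO⁻: pKₐ(CH₃COOH) ≈ 4.8

PhCH₂–N₂⁺ > PhCH₂–OTf > PhCH₂–OMs > PhCH₂–OAc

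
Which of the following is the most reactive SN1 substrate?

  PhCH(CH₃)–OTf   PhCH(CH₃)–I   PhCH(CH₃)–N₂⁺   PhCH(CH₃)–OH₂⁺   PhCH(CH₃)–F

PhCH(CH₃)–N₂⁺

Same R in every case — rank the leaving groups.
The more stable X⁻ (or X) is on its own — i.e. the weaker a base it is — the better a leaving group it makes.
PhCH(CH₃)–N₂⁺ loses N₂: no meaningful conjugate acid; N₂ departs as an exceptionally stable neutral molecule
PhCH(CH₃)–OTf loses OTf⁻: pKₐ(CF₃SO₃H (triflic acid)) ≈ -14
PhCH(CH₃)–I loses I⁻: pKₐ(HI) ≈ -10
PhCH(CH₃)–OH₂⁺ loses H₂O: pKₐ(H₃O⁺) ≈ -1.7
PhCH(CH₃)–F loses F⁻: pKₐ(HF) ≈ 3.2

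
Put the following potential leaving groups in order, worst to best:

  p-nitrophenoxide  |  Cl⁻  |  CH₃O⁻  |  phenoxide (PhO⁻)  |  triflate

The more stable X⁻ (or X) is on its own — i.e. the weaker a base it is — the better a leaving group it makes.
triflate: pKₐ(CF₃SO₃H (triflic acid)) ≈ -14
Cl⁻: pKₐ(HCl) ≈ -7
p-nitrophenoxide: pKₐ(p-nitrophenol) ≈ 7.2
phenoxide (PhO⁻): pKₐ(C₆H₅OH (phenol)) ≈ 10
CH₃O⁻: pKₐ(CH₃OH) ≈ 15.5
Listed from poorest to best leaving group as asked.

CH₃O⁻ < phenoxide (PhO⁻) < p-nitrophenoxide < Cl⁻ < triflate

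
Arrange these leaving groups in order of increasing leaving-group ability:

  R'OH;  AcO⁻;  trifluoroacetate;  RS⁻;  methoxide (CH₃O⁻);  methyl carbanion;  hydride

R'OH: pKₐ(R'OH₂⁺) ≈ -2.4 — neutral; leaves from a protonated ether (an oxonium ion, R–O(H)R'⁺)
trifluoroacetate: pKₐ(CF₃COOH) ≈ 0.2
AcO⁻: pKₐ(CH₃COOH) ≈ 4.8
RS⁻: pKₐ(RSH (a thiol)) ≈ 10.5 — moderately basic; rarely leaves without activation
methoxide (CH₃O⁻): pKₐ(CH₃OH) ≈ 15.5 — strong base; alkoxides do not leave unassisted
hydride: pKₐ(H₂) ≈ 36 — extremely strong base; leaves only in special hydride-transfer contexts
methyl carbanion: pKₐ(CH₄) ≈ 48 — unstabilised carbanion; the worst conceivable leaving group
Listed from poorest to best leaving group as asked.

methyl carbanion < hydride < methoxide (CH₃O⁻) < RS⁻ < AcO⁻ < trifluoroacetate < R'OH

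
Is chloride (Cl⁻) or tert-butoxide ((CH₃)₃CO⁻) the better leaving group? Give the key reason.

chloride (Cl⁻)

chloride (Cl⁻) is the better leaving group.
pKₐ(HCl) ≈ -7 versus pKₐ(t-BuOH) ≈ 18: chloride (Cl⁻) is the much weaker base.
Moderately weak base.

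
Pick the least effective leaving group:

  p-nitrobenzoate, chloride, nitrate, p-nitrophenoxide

Leaving-group ability tracks the stability of the departed species; conjugate-acid pKₐ is the usual yardstick (lower pKₐ → better LG).
chloride: pKₐ(HCl) ≈ -7
nitrate: pKₐ(HNO₃) ≈ -1.3
p-nitrobenzoate: pKₐ(p-nitrobenzoic acid) ≈ 3.4
p-nitrophenoxide: pKₐ(p-nitrophenol) ≈ 7.2

p-nitrophenoxide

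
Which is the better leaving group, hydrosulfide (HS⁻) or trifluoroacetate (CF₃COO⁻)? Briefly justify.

trifluoroacetate (CF₃COO⁻)

trifluoroacetate (CF₃COO⁻) is the better leaving group.
pKₐ(CF₃COOH) ≈ 0.2 versus pKₐ(H₂S) ≈ 7: trifluoroacetate (CF₃COO⁻) is the much weaker base.
Strongly electron-withdrawing CF₃ stabilises the carboxylate.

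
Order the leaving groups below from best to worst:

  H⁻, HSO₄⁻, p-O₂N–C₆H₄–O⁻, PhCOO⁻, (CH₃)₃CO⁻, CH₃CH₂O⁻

A good leaving group is a weak base: the lower the pKₐ of its conjugate acid, the more readily it departs.
HSO₄⁻: pKₐ(H₂SO₄) ≈ -3 — conjugate base of a strong mineral acid
PhCOO⁻: pKₐ(C₆H₅COOH) ≈ 4.2 — aryl carboxylate
p-O₂N–C₆H₄–O⁻: pKₐ(p-nitrophenol) ≈ 7.2 — nitro group delocalises the charge; the classic chromogenic LG
CH₃CH₂O⁻: pKₐ(CH₃CH₂OH) ≈ 16 — strong base; alkoxides do not leave unassisted
(CH₃)₃CO⁻: pKₐ(t-BuOH) ≈ 18 — bulky, strongly basic alkoxide
H⁻: pKₐ(H₂) ≈ 36 — extremely strong base; leaves only in special hydride-transfer contexts

HSO₄⁻ > PhCOO⁻ > p-O₂N–C₆H₄–O⁻ > CH₃CH₂O⁻ > (CH₃)₃CO⁻ > H⁻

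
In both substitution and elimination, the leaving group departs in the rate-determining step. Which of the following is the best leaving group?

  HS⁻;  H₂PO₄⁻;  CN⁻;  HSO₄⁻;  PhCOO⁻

A good leaving group is a weak base: the lower the pKₐ of its conjugate acid, the more readily it departs.
HSO₄⁻: pKₐ(H₂SO₄) ≈ -3
H₂PO₄⁻: pKₐ(H₃PO₄) ≈ 2.1
PhCOO⁻: pKₐ(C₆H₅COOH) ≈ 4.2
HS⁻: pKₐ(H₂S) ≈ 7
CN⁻: pKₐ(HCN) ≈ 9.2

HSO₄⁻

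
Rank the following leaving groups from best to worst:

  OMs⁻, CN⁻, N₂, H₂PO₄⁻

N₂: no meaningful conjugate acid; N₂ departs as an exceptionally stable neutral molecule
OMs⁻: pKₐ(CH₃SO₃H (MsOH)) ≈ -1.9 — resonance-delocalised alkanesulfonate
H₂PO₄⁻: pKₐ(H₃PO₄) ≈ 2.1
CN⁻: pKₐ(HCN) ≈ 9.2 — sp carbon stabilises the charge somewhat, but still a poor LG

N₂ > OMs⁻ > H₂PO₄⁻ > CN⁻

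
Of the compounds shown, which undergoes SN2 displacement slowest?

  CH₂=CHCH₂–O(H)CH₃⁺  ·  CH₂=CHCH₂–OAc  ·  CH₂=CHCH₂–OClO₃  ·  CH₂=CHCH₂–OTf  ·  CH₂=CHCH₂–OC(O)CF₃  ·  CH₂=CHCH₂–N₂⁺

Same R in every case — rank the leaving groups.
Rank by basicity of the departing species: weakest base leaves most easily.
CH₂=CHCH₂–N₂⁺ loses N₂: no meaningful conjugate acid; N₂ departs as an exceptionally stable neutral molecule
CH₂=CHCH₂–OTf loses OTf⁻: pKₐ(CF₃SO₃H (triflic acid)) ≈ -14
CH₂=CHCH₂–OClO₃ loses ClO₄⁻: pKₐ(HClO₄) ≈ -10
CH₂=CHCH₂–O(H)CH₃⁺ loses R'OH: pKₐ(R'OH₂⁺) ≈ -2.4
CH₂=CHCH₂–OC(O)CF₃ loses CF₃COO⁻: pKₐ(CF₃COOH) ≈ 0.2
CH₂=CHCH₂–OAc loses AcO⁻: pKₐ(CH₃COOH) ≈ 4.8

CH₂=CHCH₂–OAc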